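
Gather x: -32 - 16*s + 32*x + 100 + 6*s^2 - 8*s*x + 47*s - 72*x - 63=6*s^2 + 31*s + x*(-8*s - 40) + 5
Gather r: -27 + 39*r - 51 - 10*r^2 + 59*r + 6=-10*r^2 + 98*r - 72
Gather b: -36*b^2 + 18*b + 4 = -36*b^2 + 18*b + 4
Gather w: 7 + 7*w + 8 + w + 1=8*w + 16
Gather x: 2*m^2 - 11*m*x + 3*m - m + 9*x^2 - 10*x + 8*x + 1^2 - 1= 2*m^2 + 2*m + 9*x^2 + x*(-11*m - 2)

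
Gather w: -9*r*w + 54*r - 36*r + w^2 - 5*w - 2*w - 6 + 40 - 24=18*r + w^2 + w*(-9*r - 7) + 10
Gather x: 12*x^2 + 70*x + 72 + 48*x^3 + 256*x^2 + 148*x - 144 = 48*x^3 + 268*x^2 + 218*x - 72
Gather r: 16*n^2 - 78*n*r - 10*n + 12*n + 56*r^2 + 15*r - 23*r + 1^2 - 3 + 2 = 16*n^2 + 2*n + 56*r^2 + r*(-78*n - 8)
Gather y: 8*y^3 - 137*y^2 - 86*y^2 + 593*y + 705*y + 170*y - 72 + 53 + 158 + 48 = 8*y^3 - 223*y^2 + 1468*y + 187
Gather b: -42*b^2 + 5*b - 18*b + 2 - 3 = -42*b^2 - 13*b - 1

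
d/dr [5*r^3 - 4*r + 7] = 15*r^2 - 4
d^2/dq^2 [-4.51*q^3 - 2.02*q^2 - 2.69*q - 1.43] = -27.06*q - 4.04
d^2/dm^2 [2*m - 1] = 0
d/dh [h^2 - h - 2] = 2*h - 1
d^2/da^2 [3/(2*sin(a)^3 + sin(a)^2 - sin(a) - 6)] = 3*((sin(a) - 9*sin(3*a) - 4*cos(2*a))*(2*sin(a)^3 + sin(a)^2 - sin(a) - 6)/2 + 2*(6*sin(a)^2 + 2*sin(a) - 1)^2*cos(a)^2)/(2*sin(a)^3 + sin(a)^2 - sin(a) - 6)^3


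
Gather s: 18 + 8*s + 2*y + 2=8*s + 2*y + 20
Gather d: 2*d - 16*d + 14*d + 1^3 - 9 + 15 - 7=0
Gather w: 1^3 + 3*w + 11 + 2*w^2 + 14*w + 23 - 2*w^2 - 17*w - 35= 0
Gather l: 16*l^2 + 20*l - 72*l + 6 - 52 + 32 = 16*l^2 - 52*l - 14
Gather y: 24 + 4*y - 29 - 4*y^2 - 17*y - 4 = -4*y^2 - 13*y - 9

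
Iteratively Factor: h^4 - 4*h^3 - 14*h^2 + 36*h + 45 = (h + 3)*(h^3 - 7*h^2 + 7*h + 15) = (h - 3)*(h + 3)*(h^2 - 4*h - 5) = (h - 5)*(h - 3)*(h + 3)*(h + 1)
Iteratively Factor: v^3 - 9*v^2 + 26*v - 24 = (v - 2)*(v^2 - 7*v + 12) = (v - 3)*(v - 2)*(v - 4)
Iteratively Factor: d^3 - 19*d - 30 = (d + 2)*(d^2 - 2*d - 15) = (d - 5)*(d + 2)*(d + 3)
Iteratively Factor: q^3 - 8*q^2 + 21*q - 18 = (q - 3)*(q^2 - 5*q + 6) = (q - 3)*(q - 2)*(q - 3)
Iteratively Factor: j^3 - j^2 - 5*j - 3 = (j + 1)*(j^2 - 2*j - 3) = (j + 1)^2*(j - 3)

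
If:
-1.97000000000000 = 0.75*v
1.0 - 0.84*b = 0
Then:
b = 1.19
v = -2.63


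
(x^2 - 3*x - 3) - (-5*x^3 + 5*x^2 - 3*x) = 5*x^3 - 4*x^2 - 3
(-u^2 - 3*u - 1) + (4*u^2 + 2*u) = 3*u^2 - u - 1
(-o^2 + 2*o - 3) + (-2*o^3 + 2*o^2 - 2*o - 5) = -2*o^3 + o^2 - 8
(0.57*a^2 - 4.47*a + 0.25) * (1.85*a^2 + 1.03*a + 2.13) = 1.0545*a^4 - 7.6824*a^3 - 2.9275*a^2 - 9.2636*a + 0.5325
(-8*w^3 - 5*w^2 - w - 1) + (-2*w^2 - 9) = -8*w^3 - 7*w^2 - w - 10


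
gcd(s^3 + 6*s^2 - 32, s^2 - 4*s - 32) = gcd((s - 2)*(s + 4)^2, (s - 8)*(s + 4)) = s + 4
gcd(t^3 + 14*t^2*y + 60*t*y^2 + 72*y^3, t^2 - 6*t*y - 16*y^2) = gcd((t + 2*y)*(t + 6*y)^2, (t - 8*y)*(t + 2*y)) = t + 2*y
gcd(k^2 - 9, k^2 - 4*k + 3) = k - 3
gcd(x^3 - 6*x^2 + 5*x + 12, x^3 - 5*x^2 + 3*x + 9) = x^2 - 2*x - 3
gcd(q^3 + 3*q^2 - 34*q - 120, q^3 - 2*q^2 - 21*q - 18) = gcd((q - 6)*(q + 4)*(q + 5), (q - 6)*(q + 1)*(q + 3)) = q - 6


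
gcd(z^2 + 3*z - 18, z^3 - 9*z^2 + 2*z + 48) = z - 3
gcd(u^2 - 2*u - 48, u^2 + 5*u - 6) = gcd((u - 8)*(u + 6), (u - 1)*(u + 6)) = u + 6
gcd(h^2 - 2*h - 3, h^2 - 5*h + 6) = h - 3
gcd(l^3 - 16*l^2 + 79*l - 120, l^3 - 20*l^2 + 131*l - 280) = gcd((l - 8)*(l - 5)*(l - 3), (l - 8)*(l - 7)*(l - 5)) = l^2 - 13*l + 40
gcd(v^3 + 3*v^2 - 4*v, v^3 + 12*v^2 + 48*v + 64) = v + 4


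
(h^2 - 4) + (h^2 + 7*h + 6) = 2*h^2 + 7*h + 2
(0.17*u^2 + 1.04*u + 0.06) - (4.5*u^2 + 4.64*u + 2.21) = -4.33*u^2 - 3.6*u - 2.15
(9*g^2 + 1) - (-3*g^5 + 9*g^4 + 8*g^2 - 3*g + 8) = 3*g^5 - 9*g^4 + g^2 + 3*g - 7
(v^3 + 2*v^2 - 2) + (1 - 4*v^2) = v^3 - 2*v^2 - 1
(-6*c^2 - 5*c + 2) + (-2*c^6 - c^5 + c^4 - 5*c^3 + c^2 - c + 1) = -2*c^6 - c^5 + c^4 - 5*c^3 - 5*c^2 - 6*c + 3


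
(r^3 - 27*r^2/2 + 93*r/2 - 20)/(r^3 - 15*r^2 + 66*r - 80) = (r - 1/2)/(r - 2)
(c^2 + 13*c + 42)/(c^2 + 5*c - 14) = (c + 6)/(c - 2)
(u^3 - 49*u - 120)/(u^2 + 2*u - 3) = (u^2 - 3*u - 40)/(u - 1)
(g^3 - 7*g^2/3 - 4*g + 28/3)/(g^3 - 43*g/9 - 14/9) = 3*(g - 2)/(3*g + 1)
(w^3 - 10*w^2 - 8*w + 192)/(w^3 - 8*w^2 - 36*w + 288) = (w + 4)/(w + 6)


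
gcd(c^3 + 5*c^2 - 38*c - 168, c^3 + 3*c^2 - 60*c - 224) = c^2 + 11*c + 28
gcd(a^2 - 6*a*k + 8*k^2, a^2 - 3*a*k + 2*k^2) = a - 2*k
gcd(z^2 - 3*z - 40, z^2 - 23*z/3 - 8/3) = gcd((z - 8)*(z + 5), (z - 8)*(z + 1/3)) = z - 8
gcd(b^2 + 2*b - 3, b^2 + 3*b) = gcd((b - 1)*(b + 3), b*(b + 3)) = b + 3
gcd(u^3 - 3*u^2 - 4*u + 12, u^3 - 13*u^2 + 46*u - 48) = u^2 - 5*u + 6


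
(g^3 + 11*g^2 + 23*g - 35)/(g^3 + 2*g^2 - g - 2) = (g^2 + 12*g + 35)/(g^2 + 3*g + 2)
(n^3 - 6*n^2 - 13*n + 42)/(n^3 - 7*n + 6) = (n - 7)/(n - 1)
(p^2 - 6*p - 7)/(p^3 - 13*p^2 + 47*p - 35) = (p + 1)/(p^2 - 6*p + 5)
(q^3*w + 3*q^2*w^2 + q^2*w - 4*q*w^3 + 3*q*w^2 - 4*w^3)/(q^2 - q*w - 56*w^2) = w*(-q^3 - 3*q^2*w - q^2 + 4*q*w^2 - 3*q*w + 4*w^2)/(-q^2 + q*w + 56*w^2)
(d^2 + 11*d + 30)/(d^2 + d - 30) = (d + 5)/(d - 5)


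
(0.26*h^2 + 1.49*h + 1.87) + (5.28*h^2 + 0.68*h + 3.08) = 5.54*h^2 + 2.17*h + 4.95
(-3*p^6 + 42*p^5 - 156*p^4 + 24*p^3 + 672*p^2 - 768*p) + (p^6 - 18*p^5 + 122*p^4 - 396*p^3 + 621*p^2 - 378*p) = -2*p^6 + 24*p^5 - 34*p^4 - 372*p^3 + 1293*p^2 - 1146*p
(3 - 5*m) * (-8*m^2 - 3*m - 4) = 40*m^3 - 9*m^2 + 11*m - 12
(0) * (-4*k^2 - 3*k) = 0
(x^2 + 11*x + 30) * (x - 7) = x^3 + 4*x^2 - 47*x - 210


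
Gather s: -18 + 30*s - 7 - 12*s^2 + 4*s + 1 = -12*s^2 + 34*s - 24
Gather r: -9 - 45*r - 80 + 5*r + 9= -40*r - 80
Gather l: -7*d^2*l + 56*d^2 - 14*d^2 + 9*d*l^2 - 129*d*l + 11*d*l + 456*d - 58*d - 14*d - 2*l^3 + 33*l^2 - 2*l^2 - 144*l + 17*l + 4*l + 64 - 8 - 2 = 42*d^2 + 384*d - 2*l^3 + l^2*(9*d + 31) + l*(-7*d^2 - 118*d - 123) + 54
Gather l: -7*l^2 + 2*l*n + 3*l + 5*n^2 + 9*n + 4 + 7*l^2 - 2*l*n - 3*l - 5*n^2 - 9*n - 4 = 0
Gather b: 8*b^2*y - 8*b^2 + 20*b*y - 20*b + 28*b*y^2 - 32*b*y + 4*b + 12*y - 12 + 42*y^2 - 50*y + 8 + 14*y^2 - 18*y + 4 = b^2*(8*y - 8) + b*(28*y^2 - 12*y - 16) + 56*y^2 - 56*y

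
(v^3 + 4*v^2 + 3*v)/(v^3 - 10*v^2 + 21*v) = (v^2 + 4*v + 3)/(v^2 - 10*v + 21)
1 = 1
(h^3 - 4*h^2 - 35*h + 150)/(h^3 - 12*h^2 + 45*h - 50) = (h + 6)/(h - 2)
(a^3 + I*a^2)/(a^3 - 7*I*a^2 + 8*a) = a/(a - 8*I)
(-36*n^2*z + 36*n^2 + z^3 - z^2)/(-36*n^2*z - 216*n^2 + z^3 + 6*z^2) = (z - 1)/(z + 6)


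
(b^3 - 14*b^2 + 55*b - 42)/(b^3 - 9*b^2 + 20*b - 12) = (b - 7)/(b - 2)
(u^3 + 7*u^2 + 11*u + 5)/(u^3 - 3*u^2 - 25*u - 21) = (u^2 + 6*u + 5)/(u^2 - 4*u - 21)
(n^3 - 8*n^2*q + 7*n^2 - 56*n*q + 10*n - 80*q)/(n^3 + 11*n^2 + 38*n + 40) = (n - 8*q)/(n + 4)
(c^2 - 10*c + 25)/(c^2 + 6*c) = (c^2 - 10*c + 25)/(c*(c + 6))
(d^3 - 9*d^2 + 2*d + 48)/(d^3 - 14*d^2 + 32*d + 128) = (d - 3)/(d - 8)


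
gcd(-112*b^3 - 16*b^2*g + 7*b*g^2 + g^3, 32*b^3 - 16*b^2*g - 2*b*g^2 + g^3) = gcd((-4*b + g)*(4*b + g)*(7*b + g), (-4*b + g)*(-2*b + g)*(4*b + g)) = 16*b^2 - g^2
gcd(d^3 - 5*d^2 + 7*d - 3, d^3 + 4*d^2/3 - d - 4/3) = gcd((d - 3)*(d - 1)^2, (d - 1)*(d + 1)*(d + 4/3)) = d - 1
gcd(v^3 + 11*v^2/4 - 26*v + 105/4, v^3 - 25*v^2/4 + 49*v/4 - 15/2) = v^2 - 17*v/4 + 15/4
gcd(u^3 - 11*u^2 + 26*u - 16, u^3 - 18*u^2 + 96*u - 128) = u^2 - 10*u + 16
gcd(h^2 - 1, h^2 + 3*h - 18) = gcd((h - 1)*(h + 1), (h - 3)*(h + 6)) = 1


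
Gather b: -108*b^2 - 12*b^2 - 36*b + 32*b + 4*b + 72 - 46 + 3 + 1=30 - 120*b^2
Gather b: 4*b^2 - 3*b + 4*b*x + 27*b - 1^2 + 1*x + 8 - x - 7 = 4*b^2 + b*(4*x + 24)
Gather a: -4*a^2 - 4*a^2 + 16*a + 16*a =-8*a^2 + 32*a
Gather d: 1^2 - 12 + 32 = 21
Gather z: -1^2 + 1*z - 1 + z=2*z - 2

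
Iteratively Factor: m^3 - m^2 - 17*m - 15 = (m + 3)*(m^2 - 4*m - 5) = (m + 1)*(m + 3)*(m - 5)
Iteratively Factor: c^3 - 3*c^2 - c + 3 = (c + 1)*(c^2 - 4*c + 3) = (c - 1)*(c + 1)*(c - 3)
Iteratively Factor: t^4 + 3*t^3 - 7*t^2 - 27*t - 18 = (t + 2)*(t^3 + t^2 - 9*t - 9) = (t - 3)*(t + 2)*(t^2 + 4*t + 3) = (t - 3)*(t + 1)*(t + 2)*(t + 3)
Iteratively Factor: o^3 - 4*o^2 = (o)*(o^2 - 4*o) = o^2*(o - 4)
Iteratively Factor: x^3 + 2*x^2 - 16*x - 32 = (x + 4)*(x^2 - 2*x - 8) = (x - 4)*(x + 4)*(x + 2)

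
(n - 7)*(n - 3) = n^2 - 10*n + 21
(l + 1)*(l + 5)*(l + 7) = l^3 + 13*l^2 + 47*l + 35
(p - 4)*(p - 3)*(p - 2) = p^3 - 9*p^2 + 26*p - 24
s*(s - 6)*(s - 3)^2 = s^4 - 12*s^3 + 45*s^2 - 54*s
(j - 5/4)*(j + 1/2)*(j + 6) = j^3 + 21*j^2/4 - 41*j/8 - 15/4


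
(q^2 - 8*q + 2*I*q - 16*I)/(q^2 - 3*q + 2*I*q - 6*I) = (q - 8)/(q - 3)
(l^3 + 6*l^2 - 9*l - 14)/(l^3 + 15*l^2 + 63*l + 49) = (l - 2)/(l + 7)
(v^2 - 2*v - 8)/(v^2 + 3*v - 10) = (v^2 - 2*v - 8)/(v^2 + 3*v - 10)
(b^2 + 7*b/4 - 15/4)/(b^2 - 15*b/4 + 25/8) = 2*(b + 3)/(2*b - 5)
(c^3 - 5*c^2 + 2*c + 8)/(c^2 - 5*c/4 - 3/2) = 4*(c^2 - 3*c - 4)/(4*c + 3)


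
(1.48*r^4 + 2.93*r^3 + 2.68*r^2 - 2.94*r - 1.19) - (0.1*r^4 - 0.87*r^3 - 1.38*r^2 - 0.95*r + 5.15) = 1.38*r^4 + 3.8*r^3 + 4.06*r^2 - 1.99*r - 6.34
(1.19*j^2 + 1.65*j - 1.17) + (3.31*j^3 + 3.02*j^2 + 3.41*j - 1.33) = 3.31*j^3 + 4.21*j^2 + 5.06*j - 2.5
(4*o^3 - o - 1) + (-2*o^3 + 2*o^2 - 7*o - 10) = 2*o^3 + 2*o^2 - 8*o - 11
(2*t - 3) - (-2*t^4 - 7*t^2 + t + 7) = 2*t^4 + 7*t^2 + t - 10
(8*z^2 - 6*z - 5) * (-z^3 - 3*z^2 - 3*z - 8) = -8*z^5 - 18*z^4 - z^3 - 31*z^2 + 63*z + 40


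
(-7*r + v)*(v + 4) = -7*r*v - 28*r + v^2 + 4*v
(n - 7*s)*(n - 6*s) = n^2 - 13*n*s + 42*s^2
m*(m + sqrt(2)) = m^2 + sqrt(2)*m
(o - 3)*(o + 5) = o^2 + 2*o - 15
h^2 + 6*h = h*(h + 6)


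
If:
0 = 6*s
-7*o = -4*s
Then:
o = 0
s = 0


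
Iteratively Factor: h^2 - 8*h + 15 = (h - 5)*(h - 3)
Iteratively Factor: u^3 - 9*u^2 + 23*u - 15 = (u - 3)*(u^2 - 6*u + 5) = (u - 3)*(u - 1)*(u - 5)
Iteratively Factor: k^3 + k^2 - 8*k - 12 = (k + 2)*(k^2 - k - 6) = (k - 3)*(k + 2)*(k + 2)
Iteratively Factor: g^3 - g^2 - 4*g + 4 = (g - 1)*(g^2 - 4) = (g - 1)*(g + 2)*(g - 2)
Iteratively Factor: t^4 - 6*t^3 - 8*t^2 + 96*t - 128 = (t + 4)*(t^3 - 10*t^2 + 32*t - 32) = (t - 4)*(t + 4)*(t^2 - 6*t + 8) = (t - 4)*(t - 2)*(t + 4)*(t - 4)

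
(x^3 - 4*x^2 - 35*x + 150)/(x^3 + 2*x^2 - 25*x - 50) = (x^2 + x - 30)/(x^2 + 7*x + 10)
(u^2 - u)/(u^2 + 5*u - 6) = u/(u + 6)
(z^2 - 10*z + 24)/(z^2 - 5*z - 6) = (z - 4)/(z + 1)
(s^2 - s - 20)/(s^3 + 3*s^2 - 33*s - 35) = (s + 4)/(s^2 + 8*s + 7)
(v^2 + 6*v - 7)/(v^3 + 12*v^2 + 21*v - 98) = (v - 1)/(v^2 + 5*v - 14)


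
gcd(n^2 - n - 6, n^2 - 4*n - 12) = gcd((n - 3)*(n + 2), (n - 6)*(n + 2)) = n + 2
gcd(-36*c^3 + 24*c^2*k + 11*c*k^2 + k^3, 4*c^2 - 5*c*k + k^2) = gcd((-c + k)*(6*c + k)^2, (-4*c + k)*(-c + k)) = c - k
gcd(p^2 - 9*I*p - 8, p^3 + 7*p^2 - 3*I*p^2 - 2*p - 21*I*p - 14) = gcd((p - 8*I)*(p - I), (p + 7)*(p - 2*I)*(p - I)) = p - I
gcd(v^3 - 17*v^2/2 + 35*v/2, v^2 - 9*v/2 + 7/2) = v - 7/2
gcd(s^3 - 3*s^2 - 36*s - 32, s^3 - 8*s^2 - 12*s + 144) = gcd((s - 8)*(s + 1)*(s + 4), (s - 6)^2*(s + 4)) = s + 4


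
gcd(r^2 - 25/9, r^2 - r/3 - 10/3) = r + 5/3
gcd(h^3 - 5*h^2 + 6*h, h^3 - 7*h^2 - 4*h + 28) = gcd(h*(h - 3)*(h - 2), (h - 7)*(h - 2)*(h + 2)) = h - 2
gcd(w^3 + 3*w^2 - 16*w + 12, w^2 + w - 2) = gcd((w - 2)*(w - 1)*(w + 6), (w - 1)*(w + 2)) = w - 1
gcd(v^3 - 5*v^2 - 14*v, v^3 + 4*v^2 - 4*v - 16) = v + 2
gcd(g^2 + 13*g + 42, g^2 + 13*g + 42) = g^2 + 13*g + 42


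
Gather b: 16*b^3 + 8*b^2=16*b^3 + 8*b^2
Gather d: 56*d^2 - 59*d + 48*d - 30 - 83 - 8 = 56*d^2 - 11*d - 121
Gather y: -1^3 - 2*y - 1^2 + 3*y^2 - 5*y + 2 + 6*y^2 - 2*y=9*y^2 - 9*y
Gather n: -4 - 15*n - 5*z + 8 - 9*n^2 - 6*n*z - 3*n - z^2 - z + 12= -9*n^2 + n*(-6*z - 18) - z^2 - 6*z + 16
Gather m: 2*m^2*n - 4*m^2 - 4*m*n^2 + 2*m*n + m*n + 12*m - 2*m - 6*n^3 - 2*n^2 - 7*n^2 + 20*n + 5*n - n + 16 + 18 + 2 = m^2*(2*n - 4) + m*(-4*n^2 + 3*n + 10) - 6*n^3 - 9*n^2 + 24*n + 36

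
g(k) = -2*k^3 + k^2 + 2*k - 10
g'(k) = -6*k^2 + 2*k + 2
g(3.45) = -73.32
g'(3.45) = -62.52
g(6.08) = -410.39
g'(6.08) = -207.64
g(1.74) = -14.03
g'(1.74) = -12.69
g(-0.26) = -10.42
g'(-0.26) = 1.07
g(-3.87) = 113.16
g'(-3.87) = -95.60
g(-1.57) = -2.94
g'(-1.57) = -15.93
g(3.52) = -77.80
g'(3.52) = -65.30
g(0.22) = -9.53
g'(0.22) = 2.15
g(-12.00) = 3566.00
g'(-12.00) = -886.00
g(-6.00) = 446.00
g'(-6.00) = -226.00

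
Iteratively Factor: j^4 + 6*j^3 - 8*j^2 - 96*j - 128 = (j - 4)*(j^3 + 10*j^2 + 32*j + 32) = (j - 4)*(j + 4)*(j^2 + 6*j + 8) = (j - 4)*(j + 4)^2*(j + 2)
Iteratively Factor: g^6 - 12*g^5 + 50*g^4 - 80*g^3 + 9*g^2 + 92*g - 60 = (g - 2)*(g^5 - 10*g^4 + 30*g^3 - 20*g^2 - 31*g + 30) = (g - 3)*(g - 2)*(g^4 - 7*g^3 + 9*g^2 + 7*g - 10) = (g - 3)*(g - 2)*(g + 1)*(g^3 - 8*g^2 + 17*g - 10) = (g - 3)*(g - 2)^2*(g + 1)*(g^2 - 6*g + 5) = (g - 3)*(g - 2)^2*(g - 1)*(g + 1)*(g - 5)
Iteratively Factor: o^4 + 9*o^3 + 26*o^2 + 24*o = (o + 4)*(o^3 + 5*o^2 + 6*o) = (o + 2)*(o + 4)*(o^2 + 3*o) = o*(o + 2)*(o + 4)*(o + 3)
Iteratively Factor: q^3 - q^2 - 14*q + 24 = (q - 2)*(q^2 + q - 12) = (q - 3)*(q - 2)*(q + 4)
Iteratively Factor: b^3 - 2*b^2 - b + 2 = (b + 1)*(b^2 - 3*b + 2) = (b - 2)*(b + 1)*(b - 1)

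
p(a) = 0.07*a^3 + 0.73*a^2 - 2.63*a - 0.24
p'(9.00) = 27.52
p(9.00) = 86.25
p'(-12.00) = 10.09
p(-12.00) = 15.48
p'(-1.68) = -4.49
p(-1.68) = 5.91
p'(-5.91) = -3.92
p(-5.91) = 26.35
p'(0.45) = -1.93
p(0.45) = -1.27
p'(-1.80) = -4.58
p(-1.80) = 6.45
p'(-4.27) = -5.04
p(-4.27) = 18.85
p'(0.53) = -1.80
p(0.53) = -1.42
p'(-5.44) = -4.36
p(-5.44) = 24.40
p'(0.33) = -2.13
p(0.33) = -1.03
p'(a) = 0.21*a^2 + 1.46*a - 2.63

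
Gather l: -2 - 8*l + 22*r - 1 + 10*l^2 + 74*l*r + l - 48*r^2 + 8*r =10*l^2 + l*(74*r - 7) - 48*r^2 + 30*r - 3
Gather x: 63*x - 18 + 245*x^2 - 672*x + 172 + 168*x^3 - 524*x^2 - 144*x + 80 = 168*x^3 - 279*x^2 - 753*x + 234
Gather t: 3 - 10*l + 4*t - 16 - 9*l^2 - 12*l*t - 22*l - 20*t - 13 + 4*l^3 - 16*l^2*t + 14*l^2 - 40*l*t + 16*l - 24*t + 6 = 4*l^3 + 5*l^2 - 16*l + t*(-16*l^2 - 52*l - 40) - 20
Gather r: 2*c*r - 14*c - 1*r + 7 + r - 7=2*c*r - 14*c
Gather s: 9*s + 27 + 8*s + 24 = 17*s + 51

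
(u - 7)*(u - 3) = u^2 - 10*u + 21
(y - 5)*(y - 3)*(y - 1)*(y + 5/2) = y^4 - 13*y^3/2 + y^2/2 + 85*y/2 - 75/2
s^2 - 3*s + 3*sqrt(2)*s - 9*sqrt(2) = (s - 3)*(s + 3*sqrt(2))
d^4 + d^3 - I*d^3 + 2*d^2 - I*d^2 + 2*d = d*(d + 1)*(d - 2*I)*(d + I)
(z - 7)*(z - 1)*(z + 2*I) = z^3 - 8*z^2 + 2*I*z^2 + 7*z - 16*I*z + 14*I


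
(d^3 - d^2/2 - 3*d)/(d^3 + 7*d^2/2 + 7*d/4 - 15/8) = 4*d*(d - 2)/(4*d^2 + 8*d - 5)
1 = 1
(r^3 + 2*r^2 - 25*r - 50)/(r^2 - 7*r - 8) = (-r^3 - 2*r^2 + 25*r + 50)/(-r^2 + 7*r + 8)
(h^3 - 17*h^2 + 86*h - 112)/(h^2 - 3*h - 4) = (-h^3 + 17*h^2 - 86*h + 112)/(-h^2 + 3*h + 4)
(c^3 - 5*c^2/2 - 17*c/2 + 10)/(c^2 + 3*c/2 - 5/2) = c - 4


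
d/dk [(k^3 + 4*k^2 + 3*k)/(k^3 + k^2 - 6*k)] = -3/(k^2 - 4*k + 4)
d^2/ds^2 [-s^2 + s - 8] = -2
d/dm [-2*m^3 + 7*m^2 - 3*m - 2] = -6*m^2 + 14*m - 3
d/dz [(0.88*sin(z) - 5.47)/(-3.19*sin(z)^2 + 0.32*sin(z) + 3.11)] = (2.8072*sin(z)^2 - 34.8986*sin(z) + 4.4872)*cos(z)/(10.1761*sin(z)^4 - 2.0416*sin(z)^3 - 19.7394*sin(z)^2 + 1.9904*sin(z) + 9.6721)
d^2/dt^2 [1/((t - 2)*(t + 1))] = 2*((t - 2)^2 + (t - 2)*(t + 1) + (t + 1)^2)/((t - 2)^3*(t + 1)^3)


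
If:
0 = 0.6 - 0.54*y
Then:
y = 1.11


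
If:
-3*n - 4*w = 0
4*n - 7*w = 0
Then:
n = 0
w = 0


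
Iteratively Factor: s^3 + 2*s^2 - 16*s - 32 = (s - 4)*(s^2 + 6*s + 8) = (s - 4)*(s + 2)*(s + 4)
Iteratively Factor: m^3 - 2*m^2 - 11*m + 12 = (m - 1)*(m^2 - m - 12) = (m - 1)*(m + 3)*(m - 4)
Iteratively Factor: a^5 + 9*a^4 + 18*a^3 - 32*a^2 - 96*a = (a + 3)*(a^4 + 6*a^3 - 32*a) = a*(a + 3)*(a^3 + 6*a^2 - 32) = a*(a + 3)*(a + 4)*(a^2 + 2*a - 8) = a*(a - 2)*(a + 3)*(a + 4)*(a + 4)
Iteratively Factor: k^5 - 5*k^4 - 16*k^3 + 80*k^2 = (k + 4)*(k^4 - 9*k^3 + 20*k^2) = (k - 4)*(k + 4)*(k^3 - 5*k^2) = k*(k - 4)*(k + 4)*(k^2 - 5*k) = k^2*(k - 4)*(k + 4)*(k - 5)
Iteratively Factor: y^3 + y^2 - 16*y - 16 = (y - 4)*(y^2 + 5*y + 4) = (y - 4)*(y + 1)*(y + 4)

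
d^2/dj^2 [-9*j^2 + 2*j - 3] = -18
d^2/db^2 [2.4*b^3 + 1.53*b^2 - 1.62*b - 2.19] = 14.4*b + 3.06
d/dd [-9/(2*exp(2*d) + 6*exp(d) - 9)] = (36*exp(d) + 54)*exp(d)/(2*exp(2*d) + 6*exp(d) - 9)^2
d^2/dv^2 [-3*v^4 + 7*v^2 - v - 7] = 14 - 36*v^2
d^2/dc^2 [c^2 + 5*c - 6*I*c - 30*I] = 2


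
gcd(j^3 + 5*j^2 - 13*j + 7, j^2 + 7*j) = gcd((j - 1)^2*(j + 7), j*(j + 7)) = j + 7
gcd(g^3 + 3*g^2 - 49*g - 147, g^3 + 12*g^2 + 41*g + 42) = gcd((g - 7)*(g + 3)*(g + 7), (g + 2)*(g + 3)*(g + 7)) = g^2 + 10*g + 21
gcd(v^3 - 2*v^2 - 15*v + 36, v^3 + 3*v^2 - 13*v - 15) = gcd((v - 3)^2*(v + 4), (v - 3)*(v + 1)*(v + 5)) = v - 3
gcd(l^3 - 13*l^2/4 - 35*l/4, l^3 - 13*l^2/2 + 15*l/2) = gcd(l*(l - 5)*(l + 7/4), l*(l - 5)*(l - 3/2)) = l^2 - 5*l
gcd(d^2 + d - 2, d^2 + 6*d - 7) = d - 1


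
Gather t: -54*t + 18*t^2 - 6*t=18*t^2 - 60*t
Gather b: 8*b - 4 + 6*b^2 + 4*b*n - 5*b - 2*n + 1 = 6*b^2 + b*(4*n + 3) - 2*n - 3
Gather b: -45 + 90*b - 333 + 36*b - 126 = 126*b - 504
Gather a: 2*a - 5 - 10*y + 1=2*a - 10*y - 4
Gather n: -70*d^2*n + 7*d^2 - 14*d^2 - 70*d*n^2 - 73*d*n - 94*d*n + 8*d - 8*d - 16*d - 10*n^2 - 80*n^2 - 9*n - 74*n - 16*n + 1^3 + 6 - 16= -7*d^2 - 16*d + n^2*(-70*d - 90) + n*(-70*d^2 - 167*d - 99) - 9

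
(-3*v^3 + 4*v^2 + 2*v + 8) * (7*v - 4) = -21*v^4 + 40*v^3 - 2*v^2 + 48*v - 32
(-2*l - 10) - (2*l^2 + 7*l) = -2*l^2 - 9*l - 10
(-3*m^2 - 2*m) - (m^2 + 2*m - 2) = -4*m^2 - 4*m + 2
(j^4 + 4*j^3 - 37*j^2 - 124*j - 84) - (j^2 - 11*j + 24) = j^4 + 4*j^3 - 38*j^2 - 113*j - 108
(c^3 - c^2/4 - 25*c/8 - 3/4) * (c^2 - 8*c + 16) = c^5 - 33*c^4/4 + 119*c^3/8 + 81*c^2/4 - 44*c - 12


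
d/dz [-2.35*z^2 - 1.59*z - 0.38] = -4.7*z - 1.59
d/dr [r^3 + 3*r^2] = 3*r*(r + 2)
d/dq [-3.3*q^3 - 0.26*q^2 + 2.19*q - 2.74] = -9.9*q^2 - 0.52*q + 2.19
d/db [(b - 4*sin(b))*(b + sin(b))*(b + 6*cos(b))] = -(b - 4*sin(b))*(b + sin(b))*(6*sin(b) - 1) + (b - 4*sin(b))*(b + 6*cos(b))*(cos(b) + 1) - (b + sin(b))*(b + 6*cos(b))*(4*cos(b) - 1)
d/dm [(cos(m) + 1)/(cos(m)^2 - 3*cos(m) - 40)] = (cos(m)^2 + 2*cos(m) + 37)*sin(m)/(sin(m)^2 + 3*cos(m) + 39)^2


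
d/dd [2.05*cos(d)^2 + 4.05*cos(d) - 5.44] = -(4.1*cos(d) + 4.05)*sin(d)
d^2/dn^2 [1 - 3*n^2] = -6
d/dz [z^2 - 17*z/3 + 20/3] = 2*z - 17/3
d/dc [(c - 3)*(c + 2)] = 2*c - 1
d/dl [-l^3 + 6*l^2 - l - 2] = -3*l^2 + 12*l - 1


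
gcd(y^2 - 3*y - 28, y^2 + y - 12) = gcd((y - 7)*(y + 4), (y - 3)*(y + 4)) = y + 4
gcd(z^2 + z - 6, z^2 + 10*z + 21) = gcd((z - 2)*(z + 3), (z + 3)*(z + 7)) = z + 3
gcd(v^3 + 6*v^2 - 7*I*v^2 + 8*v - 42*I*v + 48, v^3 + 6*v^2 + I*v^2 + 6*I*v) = v^2 + v*(6 + I) + 6*I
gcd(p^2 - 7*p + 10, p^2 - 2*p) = p - 2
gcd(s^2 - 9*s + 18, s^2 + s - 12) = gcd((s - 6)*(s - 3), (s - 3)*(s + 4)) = s - 3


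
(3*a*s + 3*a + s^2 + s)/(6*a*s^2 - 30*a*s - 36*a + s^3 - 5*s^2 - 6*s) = (3*a + s)/(6*a*s - 36*a + s^2 - 6*s)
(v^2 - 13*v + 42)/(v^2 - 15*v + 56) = (v - 6)/(v - 8)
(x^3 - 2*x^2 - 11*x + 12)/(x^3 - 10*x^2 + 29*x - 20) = (x + 3)/(x - 5)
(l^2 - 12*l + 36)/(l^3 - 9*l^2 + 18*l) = (l - 6)/(l*(l - 3))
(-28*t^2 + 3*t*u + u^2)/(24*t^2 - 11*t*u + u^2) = (-28*t^2 + 3*t*u + u^2)/(24*t^2 - 11*t*u + u^2)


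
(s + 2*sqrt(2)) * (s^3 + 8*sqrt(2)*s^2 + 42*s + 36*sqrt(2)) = s^4 + 10*sqrt(2)*s^3 + 74*s^2 + 120*sqrt(2)*s + 144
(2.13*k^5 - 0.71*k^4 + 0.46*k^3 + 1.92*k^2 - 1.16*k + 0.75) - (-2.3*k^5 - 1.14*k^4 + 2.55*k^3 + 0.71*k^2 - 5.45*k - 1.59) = 4.43*k^5 + 0.43*k^4 - 2.09*k^3 + 1.21*k^2 + 4.29*k + 2.34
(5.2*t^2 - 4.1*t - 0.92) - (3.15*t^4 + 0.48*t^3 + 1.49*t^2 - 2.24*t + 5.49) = -3.15*t^4 - 0.48*t^3 + 3.71*t^2 - 1.86*t - 6.41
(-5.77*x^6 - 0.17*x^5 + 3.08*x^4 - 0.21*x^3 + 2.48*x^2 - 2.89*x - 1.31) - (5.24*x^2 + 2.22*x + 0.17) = -5.77*x^6 - 0.17*x^5 + 3.08*x^4 - 0.21*x^3 - 2.76*x^2 - 5.11*x - 1.48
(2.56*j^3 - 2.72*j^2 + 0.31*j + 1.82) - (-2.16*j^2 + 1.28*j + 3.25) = 2.56*j^3 - 0.56*j^2 - 0.97*j - 1.43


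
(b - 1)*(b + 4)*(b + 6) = b^3 + 9*b^2 + 14*b - 24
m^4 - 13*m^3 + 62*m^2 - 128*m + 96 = (m - 4)^2*(m - 3)*(m - 2)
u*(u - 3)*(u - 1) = u^3 - 4*u^2 + 3*u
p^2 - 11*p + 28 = (p - 7)*(p - 4)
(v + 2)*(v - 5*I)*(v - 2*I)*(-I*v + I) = -I*v^4 - 7*v^3 - I*v^3 - 7*v^2 + 12*I*v^2 + 14*v + 10*I*v - 20*I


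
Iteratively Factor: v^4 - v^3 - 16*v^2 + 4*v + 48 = (v - 4)*(v^3 + 3*v^2 - 4*v - 12) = (v - 4)*(v + 2)*(v^2 + v - 6) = (v - 4)*(v + 2)*(v + 3)*(v - 2)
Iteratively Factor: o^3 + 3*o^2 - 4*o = (o + 4)*(o^2 - o) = (o - 1)*(o + 4)*(o)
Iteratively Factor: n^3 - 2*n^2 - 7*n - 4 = (n + 1)*(n^2 - 3*n - 4) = (n - 4)*(n + 1)*(n + 1)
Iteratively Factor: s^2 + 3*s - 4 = (s + 4)*(s - 1)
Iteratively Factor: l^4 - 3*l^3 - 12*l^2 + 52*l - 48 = (l - 2)*(l^3 - l^2 - 14*l + 24) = (l - 2)*(l + 4)*(l^2 - 5*l + 6) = (l - 2)^2*(l + 4)*(l - 3)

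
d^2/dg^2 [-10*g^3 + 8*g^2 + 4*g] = 16 - 60*g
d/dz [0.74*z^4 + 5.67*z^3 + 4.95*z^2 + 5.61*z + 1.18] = 2.96*z^3 + 17.01*z^2 + 9.9*z + 5.61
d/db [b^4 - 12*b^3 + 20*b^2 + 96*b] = 4*b^3 - 36*b^2 + 40*b + 96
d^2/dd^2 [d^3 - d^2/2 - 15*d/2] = 6*d - 1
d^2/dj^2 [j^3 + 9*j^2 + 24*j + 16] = 6*j + 18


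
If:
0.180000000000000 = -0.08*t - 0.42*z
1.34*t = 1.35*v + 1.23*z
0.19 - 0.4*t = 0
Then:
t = 0.48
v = 0.94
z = -0.52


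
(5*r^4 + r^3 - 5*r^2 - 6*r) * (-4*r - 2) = -20*r^5 - 14*r^4 + 18*r^3 + 34*r^2 + 12*r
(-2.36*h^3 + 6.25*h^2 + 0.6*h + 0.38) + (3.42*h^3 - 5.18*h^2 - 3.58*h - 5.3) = 1.06*h^3 + 1.07*h^2 - 2.98*h - 4.92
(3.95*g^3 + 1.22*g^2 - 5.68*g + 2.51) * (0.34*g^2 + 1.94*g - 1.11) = 1.343*g^5 + 8.0778*g^4 - 3.9489*g^3 - 11.52*g^2 + 11.1742*g - 2.7861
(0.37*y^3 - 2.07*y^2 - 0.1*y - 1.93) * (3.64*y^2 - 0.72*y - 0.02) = 1.3468*y^5 - 7.8012*y^4 + 1.119*y^3 - 6.9118*y^2 + 1.3916*y + 0.0386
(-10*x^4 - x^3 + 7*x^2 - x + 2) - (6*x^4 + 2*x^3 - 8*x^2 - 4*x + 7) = -16*x^4 - 3*x^3 + 15*x^2 + 3*x - 5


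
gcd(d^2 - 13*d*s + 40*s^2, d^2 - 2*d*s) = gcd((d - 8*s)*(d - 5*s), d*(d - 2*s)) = 1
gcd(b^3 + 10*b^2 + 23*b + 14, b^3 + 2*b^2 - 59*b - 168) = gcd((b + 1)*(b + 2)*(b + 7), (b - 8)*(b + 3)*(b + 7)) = b + 7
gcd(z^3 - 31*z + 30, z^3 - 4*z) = 1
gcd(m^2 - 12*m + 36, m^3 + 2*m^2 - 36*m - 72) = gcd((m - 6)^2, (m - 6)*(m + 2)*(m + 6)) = m - 6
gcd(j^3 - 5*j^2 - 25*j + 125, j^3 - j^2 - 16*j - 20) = j - 5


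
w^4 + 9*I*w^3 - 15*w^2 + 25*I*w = w*(w - I)*(w + 5*I)^2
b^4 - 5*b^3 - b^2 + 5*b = b*(b - 5)*(b - 1)*(b + 1)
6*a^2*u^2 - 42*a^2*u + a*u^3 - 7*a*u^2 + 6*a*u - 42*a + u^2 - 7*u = (6*a + u)*(u - 7)*(a*u + 1)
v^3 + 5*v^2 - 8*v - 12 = (v - 2)*(v + 1)*(v + 6)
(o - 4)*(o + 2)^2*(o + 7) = o^4 + 7*o^3 - 12*o^2 - 100*o - 112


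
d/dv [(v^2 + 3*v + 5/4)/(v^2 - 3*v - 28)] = 3*(-8*v^2 - 78*v - 107)/(4*(v^4 - 6*v^3 - 47*v^2 + 168*v + 784))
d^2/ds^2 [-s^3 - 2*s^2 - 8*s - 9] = -6*s - 4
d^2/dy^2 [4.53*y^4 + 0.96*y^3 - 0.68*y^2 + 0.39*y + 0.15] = 54.36*y^2 + 5.76*y - 1.36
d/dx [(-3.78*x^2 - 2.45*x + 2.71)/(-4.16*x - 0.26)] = (15.7248*x^2 + 1.9656*x + 11.9106)/(17.3056*x^2 + 2.1632*x + 0.0676)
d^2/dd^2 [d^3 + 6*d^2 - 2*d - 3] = 6*d + 12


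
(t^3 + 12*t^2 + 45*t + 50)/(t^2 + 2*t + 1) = (t^3 + 12*t^2 + 45*t + 50)/(t^2 + 2*t + 1)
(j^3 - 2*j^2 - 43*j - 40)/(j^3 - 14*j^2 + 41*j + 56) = (j + 5)/(j - 7)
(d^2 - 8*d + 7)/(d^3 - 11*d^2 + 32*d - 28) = (d - 1)/(d^2 - 4*d + 4)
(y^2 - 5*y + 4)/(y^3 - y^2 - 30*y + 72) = (y - 1)/(y^2 + 3*y - 18)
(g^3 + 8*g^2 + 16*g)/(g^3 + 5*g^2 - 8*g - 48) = g/(g - 3)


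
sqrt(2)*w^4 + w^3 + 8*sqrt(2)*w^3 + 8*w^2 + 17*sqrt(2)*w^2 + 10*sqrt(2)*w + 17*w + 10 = (w + 1)*(w + 2)*(w + 5)*(sqrt(2)*w + 1)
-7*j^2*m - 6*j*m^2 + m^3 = m*(-7*j + m)*(j + m)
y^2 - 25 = (y - 5)*(y + 5)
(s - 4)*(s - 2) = s^2 - 6*s + 8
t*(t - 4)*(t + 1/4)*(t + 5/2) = t^4 - 5*t^3/4 - 83*t^2/8 - 5*t/2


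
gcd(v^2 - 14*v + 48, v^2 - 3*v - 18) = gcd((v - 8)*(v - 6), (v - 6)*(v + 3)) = v - 6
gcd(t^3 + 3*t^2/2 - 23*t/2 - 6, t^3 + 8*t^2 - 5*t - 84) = t^2 + t - 12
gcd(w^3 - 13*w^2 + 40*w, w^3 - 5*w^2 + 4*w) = w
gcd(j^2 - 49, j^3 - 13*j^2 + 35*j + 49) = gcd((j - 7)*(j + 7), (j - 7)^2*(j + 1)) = j - 7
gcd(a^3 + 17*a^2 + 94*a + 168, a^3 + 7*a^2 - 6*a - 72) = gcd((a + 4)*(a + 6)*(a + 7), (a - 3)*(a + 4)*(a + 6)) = a^2 + 10*a + 24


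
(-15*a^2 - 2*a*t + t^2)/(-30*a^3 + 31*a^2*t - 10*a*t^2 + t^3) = (3*a + t)/(6*a^2 - 5*a*t + t^2)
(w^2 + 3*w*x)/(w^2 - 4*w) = (w + 3*x)/(w - 4)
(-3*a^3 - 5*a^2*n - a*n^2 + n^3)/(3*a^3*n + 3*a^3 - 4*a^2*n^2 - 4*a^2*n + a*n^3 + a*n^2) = (-a^2 - 2*a*n - n^2)/(a*(a*n + a - n^2 - n))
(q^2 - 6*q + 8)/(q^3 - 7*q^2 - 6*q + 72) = (q - 2)/(q^2 - 3*q - 18)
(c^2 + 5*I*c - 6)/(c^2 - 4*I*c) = (c^2 + 5*I*c - 6)/(c*(c - 4*I))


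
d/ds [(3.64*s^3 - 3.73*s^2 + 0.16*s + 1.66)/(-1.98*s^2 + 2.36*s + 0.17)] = (-7.2072*s^4 + 17.1808*s^3 - 6.6296*s^2 + 5.3054*s - 3.8904)/(3.9204*s^4 - 9.3456*s^3 + 4.8964*s^2 + 0.8024*s + 0.0289)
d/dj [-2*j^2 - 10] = -4*j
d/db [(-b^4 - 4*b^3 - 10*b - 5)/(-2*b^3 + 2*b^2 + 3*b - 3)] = (2*b^6 - 4*b^5 - 17*b^4 - 52*b^3 + 26*b^2 + 20*b + 45)/(4*b^6 - 8*b^5 - 8*b^4 + 24*b^3 - 3*b^2 - 18*b + 9)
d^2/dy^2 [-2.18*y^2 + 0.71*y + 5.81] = -4.36000000000000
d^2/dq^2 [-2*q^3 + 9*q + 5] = -12*q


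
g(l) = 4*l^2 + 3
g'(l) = 8*l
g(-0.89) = 6.17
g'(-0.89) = -7.12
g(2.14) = 21.32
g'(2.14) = 17.12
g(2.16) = 21.66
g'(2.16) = 17.28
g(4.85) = 97.09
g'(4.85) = 38.80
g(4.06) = 68.93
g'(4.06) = 32.48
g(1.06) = 7.49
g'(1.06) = 8.48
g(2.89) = 36.41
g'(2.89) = 23.12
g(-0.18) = 3.13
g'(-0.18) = -1.44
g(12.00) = 579.00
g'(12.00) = 96.00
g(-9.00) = 327.00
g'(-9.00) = -72.00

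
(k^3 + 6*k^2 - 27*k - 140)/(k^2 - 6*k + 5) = (k^2 + 11*k + 28)/(k - 1)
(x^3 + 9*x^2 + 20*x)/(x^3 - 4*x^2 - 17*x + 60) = x*(x + 5)/(x^2 - 8*x + 15)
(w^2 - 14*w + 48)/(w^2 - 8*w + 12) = (w - 8)/(w - 2)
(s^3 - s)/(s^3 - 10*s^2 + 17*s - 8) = s*(s + 1)/(s^2 - 9*s + 8)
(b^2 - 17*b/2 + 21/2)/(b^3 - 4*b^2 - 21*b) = (b - 3/2)/(b*(b + 3))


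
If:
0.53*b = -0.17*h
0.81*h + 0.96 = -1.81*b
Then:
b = 1.34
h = -4.18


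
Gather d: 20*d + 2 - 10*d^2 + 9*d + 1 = -10*d^2 + 29*d + 3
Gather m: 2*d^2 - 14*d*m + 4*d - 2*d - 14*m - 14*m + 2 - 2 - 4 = 2*d^2 + 2*d + m*(-14*d - 28) - 4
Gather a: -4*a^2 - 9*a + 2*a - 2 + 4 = -4*a^2 - 7*a + 2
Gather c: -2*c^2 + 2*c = -2*c^2 + 2*c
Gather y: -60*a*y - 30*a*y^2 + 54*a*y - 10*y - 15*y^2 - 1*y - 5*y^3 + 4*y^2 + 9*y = -5*y^3 + y^2*(-30*a - 11) + y*(-6*a - 2)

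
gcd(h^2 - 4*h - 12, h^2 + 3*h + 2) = h + 2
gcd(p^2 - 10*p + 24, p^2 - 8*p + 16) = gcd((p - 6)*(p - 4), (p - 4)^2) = p - 4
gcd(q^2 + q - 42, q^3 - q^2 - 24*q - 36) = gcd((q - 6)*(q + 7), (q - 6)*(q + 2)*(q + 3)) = q - 6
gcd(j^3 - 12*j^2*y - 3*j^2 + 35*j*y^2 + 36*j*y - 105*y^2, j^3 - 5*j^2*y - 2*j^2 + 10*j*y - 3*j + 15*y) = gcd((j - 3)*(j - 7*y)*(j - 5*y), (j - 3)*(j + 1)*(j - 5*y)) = -j^2 + 5*j*y + 3*j - 15*y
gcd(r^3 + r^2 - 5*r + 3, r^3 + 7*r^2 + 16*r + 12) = r + 3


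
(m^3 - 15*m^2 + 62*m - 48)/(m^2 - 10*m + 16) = (m^2 - 7*m + 6)/(m - 2)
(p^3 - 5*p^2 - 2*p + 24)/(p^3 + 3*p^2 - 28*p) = (p^2 - p - 6)/(p*(p + 7))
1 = 1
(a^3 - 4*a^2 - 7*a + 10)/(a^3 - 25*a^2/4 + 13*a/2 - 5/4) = 4*(a + 2)/(4*a - 1)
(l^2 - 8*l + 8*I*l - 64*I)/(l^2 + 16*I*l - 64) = (l - 8)/(l + 8*I)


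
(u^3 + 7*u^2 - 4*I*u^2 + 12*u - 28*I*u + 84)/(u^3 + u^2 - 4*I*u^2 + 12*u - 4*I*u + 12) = (u + 7)/(u + 1)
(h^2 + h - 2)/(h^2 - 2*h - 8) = (h - 1)/(h - 4)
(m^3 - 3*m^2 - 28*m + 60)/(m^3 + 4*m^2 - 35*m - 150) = (m - 2)/(m + 5)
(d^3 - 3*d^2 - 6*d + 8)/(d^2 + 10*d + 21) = (d^3 - 3*d^2 - 6*d + 8)/(d^2 + 10*d + 21)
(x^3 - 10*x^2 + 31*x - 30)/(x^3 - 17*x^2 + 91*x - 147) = (x^2 - 7*x + 10)/(x^2 - 14*x + 49)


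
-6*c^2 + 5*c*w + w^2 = (-c + w)*(6*c + w)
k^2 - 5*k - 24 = (k - 8)*(k + 3)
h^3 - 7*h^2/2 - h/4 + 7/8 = (h - 7/2)*(h - 1/2)*(h + 1/2)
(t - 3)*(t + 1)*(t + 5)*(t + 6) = t^4 + 9*t^3 + 5*t^2 - 93*t - 90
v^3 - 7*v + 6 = (v - 2)*(v - 1)*(v + 3)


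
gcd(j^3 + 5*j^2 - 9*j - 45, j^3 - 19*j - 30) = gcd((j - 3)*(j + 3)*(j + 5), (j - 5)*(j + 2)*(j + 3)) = j + 3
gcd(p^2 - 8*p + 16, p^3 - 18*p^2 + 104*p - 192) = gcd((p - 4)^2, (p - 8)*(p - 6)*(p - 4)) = p - 4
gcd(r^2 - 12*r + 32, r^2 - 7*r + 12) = r - 4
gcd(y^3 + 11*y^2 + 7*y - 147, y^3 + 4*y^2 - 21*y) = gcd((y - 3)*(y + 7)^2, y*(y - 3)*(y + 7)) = y^2 + 4*y - 21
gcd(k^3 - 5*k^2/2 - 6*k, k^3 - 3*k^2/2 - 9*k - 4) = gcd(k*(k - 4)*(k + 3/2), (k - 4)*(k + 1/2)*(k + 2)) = k - 4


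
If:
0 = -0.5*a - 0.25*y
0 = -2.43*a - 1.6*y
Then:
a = 0.00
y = 0.00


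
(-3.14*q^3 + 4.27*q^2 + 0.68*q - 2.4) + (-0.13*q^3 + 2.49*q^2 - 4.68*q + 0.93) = -3.27*q^3 + 6.76*q^2 - 4.0*q - 1.47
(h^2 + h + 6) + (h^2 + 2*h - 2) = 2*h^2 + 3*h + 4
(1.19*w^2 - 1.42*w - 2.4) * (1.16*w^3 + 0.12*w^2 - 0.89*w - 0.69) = 1.3804*w^5 - 1.5044*w^4 - 4.0135*w^3 + 0.1547*w^2 + 3.1158*w + 1.656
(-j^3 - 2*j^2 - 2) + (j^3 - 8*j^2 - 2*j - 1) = -10*j^2 - 2*j - 3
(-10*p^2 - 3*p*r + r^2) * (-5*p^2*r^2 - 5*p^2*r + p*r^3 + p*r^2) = 50*p^4*r^2 + 50*p^4*r + 5*p^3*r^3 + 5*p^3*r^2 - 8*p^2*r^4 - 8*p^2*r^3 + p*r^5 + p*r^4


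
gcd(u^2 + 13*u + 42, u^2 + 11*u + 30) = u + 6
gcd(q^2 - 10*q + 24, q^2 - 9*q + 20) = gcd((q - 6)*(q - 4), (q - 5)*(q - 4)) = q - 4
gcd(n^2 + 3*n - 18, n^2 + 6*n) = n + 6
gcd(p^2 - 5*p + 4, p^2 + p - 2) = p - 1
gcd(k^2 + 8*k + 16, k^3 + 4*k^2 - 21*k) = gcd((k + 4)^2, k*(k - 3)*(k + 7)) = 1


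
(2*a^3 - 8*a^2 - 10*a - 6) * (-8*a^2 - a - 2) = -16*a^5 + 62*a^4 + 84*a^3 + 74*a^2 + 26*a + 12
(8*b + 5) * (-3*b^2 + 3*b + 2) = -24*b^3 + 9*b^2 + 31*b + 10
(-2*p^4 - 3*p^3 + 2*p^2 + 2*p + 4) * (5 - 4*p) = 8*p^5 + 2*p^4 - 23*p^3 + 2*p^2 - 6*p + 20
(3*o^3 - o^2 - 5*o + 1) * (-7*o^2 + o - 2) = -21*o^5 + 10*o^4 + 28*o^3 - 10*o^2 + 11*o - 2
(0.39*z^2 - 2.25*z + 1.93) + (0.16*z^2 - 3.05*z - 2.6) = 0.55*z^2 - 5.3*z - 0.67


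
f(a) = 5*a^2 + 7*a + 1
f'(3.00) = 37.00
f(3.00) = 67.00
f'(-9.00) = -83.00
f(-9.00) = 343.00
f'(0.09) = 7.90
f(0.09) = 1.67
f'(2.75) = 34.50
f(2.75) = 58.06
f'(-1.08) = -3.80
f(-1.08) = -0.73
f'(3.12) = 38.20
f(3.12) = 71.51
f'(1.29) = 19.90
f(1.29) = 18.35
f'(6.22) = 69.20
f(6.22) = 237.98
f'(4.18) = 48.80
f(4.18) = 117.62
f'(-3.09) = -23.90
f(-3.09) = 27.11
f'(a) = 10*a + 7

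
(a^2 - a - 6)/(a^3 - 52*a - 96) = (a - 3)/(a^2 - 2*a - 48)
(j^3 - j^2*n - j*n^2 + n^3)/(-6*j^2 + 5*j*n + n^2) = (-j^2 + n^2)/(6*j + n)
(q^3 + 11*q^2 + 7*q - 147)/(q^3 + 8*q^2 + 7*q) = (q^2 + 4*q - 21)/(q*(q + 1))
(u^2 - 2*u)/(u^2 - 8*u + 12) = u/(u - 6)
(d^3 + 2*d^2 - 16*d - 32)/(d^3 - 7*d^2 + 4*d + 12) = (d^3 + 2*d^2 - 16*d - 32)/(d^3 - 7*d^2 + 4*d + 12)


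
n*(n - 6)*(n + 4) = n^3 - 2*n^2 - 24*n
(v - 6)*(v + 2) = v^2 - 4*v - 12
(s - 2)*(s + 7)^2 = s^3 + 12*s^2 + 21*s - 98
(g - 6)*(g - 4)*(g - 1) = g^3 - 11*g^2 + 34*g - 24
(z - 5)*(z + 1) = z^2 - 4*z - 5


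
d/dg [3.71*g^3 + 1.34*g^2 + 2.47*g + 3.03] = 11.13*g^2 + 2.68*g + 2.47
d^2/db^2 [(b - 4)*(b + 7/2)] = 2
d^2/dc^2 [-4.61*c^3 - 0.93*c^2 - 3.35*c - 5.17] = -27.66*c - 1.86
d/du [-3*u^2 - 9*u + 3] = -6*u - 9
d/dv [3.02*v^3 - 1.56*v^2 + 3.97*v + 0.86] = 9.06*v^2 - 3.12*v + 3.97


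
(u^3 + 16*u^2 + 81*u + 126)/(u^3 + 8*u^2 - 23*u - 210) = (u + 3)/(u - 5)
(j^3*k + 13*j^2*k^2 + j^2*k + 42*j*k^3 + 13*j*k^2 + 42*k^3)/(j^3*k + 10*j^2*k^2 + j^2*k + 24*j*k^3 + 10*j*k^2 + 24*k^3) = (j + 7*k)/(j + 4*k)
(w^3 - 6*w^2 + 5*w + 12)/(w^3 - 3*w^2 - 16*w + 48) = (w + 1)/(w + 4)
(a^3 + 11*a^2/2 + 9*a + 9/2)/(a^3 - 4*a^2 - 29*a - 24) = (a + 3/2)/(a - 8)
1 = 1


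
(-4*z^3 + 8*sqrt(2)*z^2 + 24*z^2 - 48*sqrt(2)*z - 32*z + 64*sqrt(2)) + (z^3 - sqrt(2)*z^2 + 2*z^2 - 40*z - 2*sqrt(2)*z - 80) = -3*z^3 + 7*sqrt(2)*z^2 + 26*z^2 - 72*z - 50*sqrt(2)*z - 80 + 64*sqrt(2)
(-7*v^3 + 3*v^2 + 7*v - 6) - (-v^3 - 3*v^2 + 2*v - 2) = -6*v^3 + 6*v^2 + 5*v - 4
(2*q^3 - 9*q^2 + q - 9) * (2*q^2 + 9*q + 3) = 4*q^5 - 73*q^3 - 36*q^2 - 78*q - 27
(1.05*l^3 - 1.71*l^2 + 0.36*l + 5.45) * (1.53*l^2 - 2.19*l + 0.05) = 1.6065*l^5 - 4.9158*l^4 + 4.3482*l^3 + 7.4646*l^2 - 11.9175*l + 0.2725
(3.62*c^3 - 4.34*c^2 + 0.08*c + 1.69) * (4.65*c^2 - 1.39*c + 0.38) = 16.833*c^5 - 25.2128*c^4 + 7.7802*c^3 + 6.0981*c^2 - 2.3187*c + 0.6422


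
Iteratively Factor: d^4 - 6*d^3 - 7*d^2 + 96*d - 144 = (d - 3)*(d^3 - 3*d^2 - 16*d + 48) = (d - 3)^2*(d^2 - 16) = (d - 4)*(d - 3)^2*(d + 4)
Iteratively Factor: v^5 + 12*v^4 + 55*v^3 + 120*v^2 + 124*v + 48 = (v + 3)*(v^4 + 9*v^3 + 28*v^2 + 36*v + 16) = (v + 2)*(v + 3)*(v^3 + 7*v^2 + 14*v + 8) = (v + 2)*(v + 3)*(v + 4)*(v^2 + 3*v + 2) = (v + 2)^2*(v + 3)*(v + 4)*(v + 1)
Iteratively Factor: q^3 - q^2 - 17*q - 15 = (q + 3)*(q^2 - 4*q - 5) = (q - 5)*(q + 3)*(q + 1)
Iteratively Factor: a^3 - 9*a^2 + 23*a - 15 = (a - 5)*(a^2 - 4*a + 3) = (a - 5)*(a - 1)*(a - 3)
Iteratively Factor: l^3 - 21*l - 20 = (l + 1)*(l^2 - l - 20) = (l + 1)*(l + 4)*(l - 5)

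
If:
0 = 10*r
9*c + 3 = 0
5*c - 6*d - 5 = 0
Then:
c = -1/3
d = -10/9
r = 0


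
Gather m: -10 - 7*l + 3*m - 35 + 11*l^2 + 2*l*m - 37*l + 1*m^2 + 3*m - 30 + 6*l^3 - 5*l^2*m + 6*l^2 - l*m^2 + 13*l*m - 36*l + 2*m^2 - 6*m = 6*l^3 + 17*l^2 - 80*l + m^2*(3 - l) + m*(-5*l^2 + 15*l) - 75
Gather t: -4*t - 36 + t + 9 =-3*t - 27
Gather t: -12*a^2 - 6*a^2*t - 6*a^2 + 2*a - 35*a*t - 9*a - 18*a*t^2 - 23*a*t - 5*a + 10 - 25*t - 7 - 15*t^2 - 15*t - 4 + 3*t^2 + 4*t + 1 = -18*a^2 - 12*a + t^2*(-18*a - 12) + t*(-6*a^2 - 58*a - 36)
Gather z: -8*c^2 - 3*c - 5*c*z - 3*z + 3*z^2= -8*c^2 - 3*c + 3*z^2 + z*(-5*c - 3)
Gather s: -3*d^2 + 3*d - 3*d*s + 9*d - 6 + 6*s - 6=-3*d^2 + 12*d + s*(6 - 3*d) - 12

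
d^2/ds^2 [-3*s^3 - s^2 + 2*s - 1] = -18*s - 2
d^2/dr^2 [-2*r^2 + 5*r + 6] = -4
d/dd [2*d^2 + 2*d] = 4*d + 2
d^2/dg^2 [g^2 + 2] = 2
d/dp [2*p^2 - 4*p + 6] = 4*p - 4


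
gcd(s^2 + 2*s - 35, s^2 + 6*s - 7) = s + 7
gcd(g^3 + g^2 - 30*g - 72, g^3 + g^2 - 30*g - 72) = g^3 + g^2 - 30*g - 72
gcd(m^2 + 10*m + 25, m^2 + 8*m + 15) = m + 5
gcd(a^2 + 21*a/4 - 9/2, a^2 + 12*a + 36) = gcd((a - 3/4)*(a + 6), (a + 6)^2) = a + 6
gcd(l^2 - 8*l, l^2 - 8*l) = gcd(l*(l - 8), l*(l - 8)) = l^2 - 8*l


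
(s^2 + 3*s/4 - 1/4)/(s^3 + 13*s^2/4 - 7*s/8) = 2*(s + 1)/(s*(2*s + 7))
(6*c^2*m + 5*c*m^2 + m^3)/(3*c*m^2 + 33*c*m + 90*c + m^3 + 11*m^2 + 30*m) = m*(2*c + m)/(m^2 + 11*m + 30)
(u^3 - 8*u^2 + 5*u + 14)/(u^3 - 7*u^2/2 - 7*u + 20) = 2*(u^2 - 6*u - 7)/(2*u^2 - 3*u - 20)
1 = 1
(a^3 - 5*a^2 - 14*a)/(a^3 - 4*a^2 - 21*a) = (a + 2)/(a + 3)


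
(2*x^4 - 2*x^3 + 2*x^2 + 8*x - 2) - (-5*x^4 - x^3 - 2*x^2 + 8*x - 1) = 7*x^4 - x^3 + 4*x^2 - 1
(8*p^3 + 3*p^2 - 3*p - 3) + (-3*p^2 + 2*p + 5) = 8*p^3 - p + 2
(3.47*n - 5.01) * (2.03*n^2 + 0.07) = 7.0441*n^3 - 10.1703*n^2 + 0.2429*n - 0.3507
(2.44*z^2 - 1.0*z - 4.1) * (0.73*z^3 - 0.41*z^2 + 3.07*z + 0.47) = 1.7812*z^5 - 1.7304*z^4 + 4.9078*z^3 - 0.2422*z^2 - 13.057*z - 1.927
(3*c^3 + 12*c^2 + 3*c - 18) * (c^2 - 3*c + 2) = 3*c^5 + 3*c^4 - 27*c^3 - 3*c^2 + 60*c - 36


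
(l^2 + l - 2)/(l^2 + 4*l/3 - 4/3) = 3*(l - 1)/(3*l - 2)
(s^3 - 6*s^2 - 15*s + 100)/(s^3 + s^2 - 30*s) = (s^2 - s - 20)/(s*(s + 6))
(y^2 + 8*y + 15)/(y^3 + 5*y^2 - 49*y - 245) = (y + 3)/(y^2 - 49)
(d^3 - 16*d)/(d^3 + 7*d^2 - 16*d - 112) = d/(d + 7)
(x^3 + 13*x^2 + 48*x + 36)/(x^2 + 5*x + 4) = (x^2 + 12*x + 36)/(x + 4)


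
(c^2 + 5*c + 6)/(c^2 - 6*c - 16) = (c + 3)/(c - 8)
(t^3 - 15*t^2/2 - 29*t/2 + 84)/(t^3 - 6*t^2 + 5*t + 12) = (t^2 - 9*t/2 - 28)/(t^2 - 3*t - 4)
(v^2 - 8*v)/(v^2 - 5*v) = (v - 8)/(v - 5)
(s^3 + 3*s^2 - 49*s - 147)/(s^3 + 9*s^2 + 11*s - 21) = (s - 7)/(s - 1)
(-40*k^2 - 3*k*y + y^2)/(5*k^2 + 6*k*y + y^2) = (-8*k + y)/(k + y)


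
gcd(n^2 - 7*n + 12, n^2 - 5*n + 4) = n - 4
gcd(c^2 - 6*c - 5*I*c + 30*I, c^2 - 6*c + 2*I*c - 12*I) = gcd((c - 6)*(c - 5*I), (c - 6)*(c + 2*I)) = c - 6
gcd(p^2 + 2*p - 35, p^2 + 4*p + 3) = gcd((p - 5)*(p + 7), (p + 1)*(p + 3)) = 1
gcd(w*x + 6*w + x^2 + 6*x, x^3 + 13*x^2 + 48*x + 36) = x + 6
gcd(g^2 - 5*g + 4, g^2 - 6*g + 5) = g - 1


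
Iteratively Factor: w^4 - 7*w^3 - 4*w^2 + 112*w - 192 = (w - 4)*(w^3 - 3*w^2 - 16*w + 48) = (w - 4)^2*(w^2 + w - 12) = (w - 4)^2*(w - 3)*(w + 4)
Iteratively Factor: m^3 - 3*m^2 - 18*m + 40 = (m + 4)*(m^2 - 7*m + 10) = (m - 2)*(m + 4)*(m - 5)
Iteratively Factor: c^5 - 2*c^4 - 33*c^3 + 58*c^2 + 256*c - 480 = (c - 5)*(c^4 + 3*c^3 - 18*c^2 - 32*c + 96) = (c - 5)*(c - 2)*(c^3 + 5*c^2 - 8*c - 48) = (c - 5)*(c - 2)*(c + 4)*(c^2 + c - 12) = (c - 5)*(c - 2)*(c + 4)^2*(c - 3)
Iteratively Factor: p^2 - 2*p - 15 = (p + 3)*(p - 5)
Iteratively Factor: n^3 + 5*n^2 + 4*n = (n + 4)*(n^2 + n) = n*(n + 4)*(n + 1)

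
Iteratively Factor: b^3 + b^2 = (b)*(b^2 + b) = b^2*(b + 1)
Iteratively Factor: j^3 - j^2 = (j)*(j^2 - j) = j^2*(j - 1)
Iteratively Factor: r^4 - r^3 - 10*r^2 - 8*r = (r + 1)*(r^3 - 2*r^2 - 8*r) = (r + 1)*(r + 2)*(r^2 - 4*r) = r*(r + 1)*(r + 2)*(r - 4)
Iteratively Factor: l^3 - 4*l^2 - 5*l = (l)*(l^2 - 4*l - 5) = l*(l + 1)*(l - 5)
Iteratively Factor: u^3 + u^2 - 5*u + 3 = (u - 1)*(u^2 + 2*u - 3) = (u - 1)^2*(u + 3)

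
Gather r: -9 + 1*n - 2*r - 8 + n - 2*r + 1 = 2*n - 4*r - 16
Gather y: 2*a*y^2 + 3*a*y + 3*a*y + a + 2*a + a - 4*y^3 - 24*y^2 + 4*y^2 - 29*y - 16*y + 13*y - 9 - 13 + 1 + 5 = 4*a - 4*y^3 + y^2*(2*a - 20) + y*(6*a - 32) - 16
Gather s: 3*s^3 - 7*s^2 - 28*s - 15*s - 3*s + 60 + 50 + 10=3*s^3 - 7*s^2 - 46*s + 120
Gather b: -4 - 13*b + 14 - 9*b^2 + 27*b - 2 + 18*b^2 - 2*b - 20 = 9*b^2 + 12*b - 12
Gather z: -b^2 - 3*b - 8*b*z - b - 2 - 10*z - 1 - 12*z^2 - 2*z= -b^2 - 4*b - 12*z^2 + z*(-8*b - 12) - 3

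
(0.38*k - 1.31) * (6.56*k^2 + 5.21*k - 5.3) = 2.4928*k^3 - 6.6138*k^2 - 8.8391*k + 6.943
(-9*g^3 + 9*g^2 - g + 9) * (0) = 0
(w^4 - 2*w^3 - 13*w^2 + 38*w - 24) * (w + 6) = w^5 + 4*w^4 - 25*w^3 - 40*w^2 + 204*w - 144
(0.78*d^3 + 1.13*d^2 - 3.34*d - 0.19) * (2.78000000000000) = 2.1684*d^3 + 3.1414*d^2 - 9.2852*d - 0.5282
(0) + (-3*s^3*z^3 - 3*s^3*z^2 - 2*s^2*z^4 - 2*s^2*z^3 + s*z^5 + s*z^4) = -3*s^3*z^3 - 3*s^3*z^2 - 2*s^2*z^4 - 2*s^2*z^3 + s*z^5 + s*z^4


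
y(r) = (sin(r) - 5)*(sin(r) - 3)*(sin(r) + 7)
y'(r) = (sin(r) - 5)*(sin(r) - 3)*cos(r) + (sin(r) - 5)*(sin(r) + 7)*cos(r) + (sin(r) - 3)*(sin(r) + 7)*cos(r) = (3*sin(r)^2 - 2*sin(r) - 41)*cos(r)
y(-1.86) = 142.50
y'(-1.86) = 10.36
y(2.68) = 86.63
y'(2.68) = 36.97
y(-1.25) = 142.15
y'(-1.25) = -11.48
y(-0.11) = 109.49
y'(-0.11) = -40.50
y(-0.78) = 132.99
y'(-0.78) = -27.09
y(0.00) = 105.00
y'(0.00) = -41.00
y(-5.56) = 77.72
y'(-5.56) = -30.75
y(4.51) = 143.26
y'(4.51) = 7.27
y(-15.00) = 130.96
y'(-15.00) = 29.20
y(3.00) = 99.20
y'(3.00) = 40.81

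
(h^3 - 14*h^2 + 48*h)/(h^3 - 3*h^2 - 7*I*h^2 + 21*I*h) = (h^2 - 14*h + 48)/(h^2 - 3*h - 7*I*h + 21*I)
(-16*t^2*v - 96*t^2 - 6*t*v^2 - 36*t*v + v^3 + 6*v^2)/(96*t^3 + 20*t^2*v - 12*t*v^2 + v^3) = (-v - 6)/(6*t - v)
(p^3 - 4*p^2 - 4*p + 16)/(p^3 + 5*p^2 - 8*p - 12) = (p^2 - 2*p - 8)/(p^2 + 7*p + 6)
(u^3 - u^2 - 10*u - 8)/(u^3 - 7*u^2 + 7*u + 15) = (u^2 - 2*u - 8)/(u^2 - 8*u + 15)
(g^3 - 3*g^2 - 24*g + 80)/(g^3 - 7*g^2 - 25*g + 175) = (g^2 - 8*g + 16)/(g^2 - 12*g + 35)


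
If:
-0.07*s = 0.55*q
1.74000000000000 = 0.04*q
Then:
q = 43.50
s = -341.79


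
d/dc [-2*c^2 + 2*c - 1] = 2 - 4*c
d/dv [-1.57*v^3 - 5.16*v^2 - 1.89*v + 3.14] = -4.71*v^2 - 10.32*v - 1.89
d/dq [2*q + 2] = 2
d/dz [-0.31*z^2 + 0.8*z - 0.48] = 0.8 - 0.62*z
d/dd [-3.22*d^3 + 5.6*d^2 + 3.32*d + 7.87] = -9.66*d^2 + 11.2*d + 3.32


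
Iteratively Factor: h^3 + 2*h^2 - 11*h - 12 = (h - 3)*(h^2 + 5*h + 4) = (h - 3)*(h + 4)*(h + 1)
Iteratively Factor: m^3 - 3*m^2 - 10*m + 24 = (m - 2)*(m^2 - m - 12) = (m - 4)*(m - 2)*(m + 3)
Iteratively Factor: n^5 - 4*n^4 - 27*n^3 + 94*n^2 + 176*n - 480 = (n + 3)*(n^4 - 7*n^3 - 6*n^2 + 112*n - 160) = (n - 5)*(n + 3)*(n^3 - 2*n^2 - 16*n + 32) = (n - 5)*(n - 2)*(n + 3)*(n^2 - 16) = (n - 5)*(n - 4)*(n - 2)*(n + 3)*(n + 4)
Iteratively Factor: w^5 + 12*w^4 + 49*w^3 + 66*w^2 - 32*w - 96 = (w + 2)*(w^4 + 10*w^3 + 29*w^2 + 8*w - 48) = (w + 2)*(w + 4)*(w^3 + 6*w^2 + 5*w - 12) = (w + 2)*(w + 4)^2*(w^2 + 2*w - 3) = (w - 1)*(w + 2)*(w + 4)^2*(w + 3)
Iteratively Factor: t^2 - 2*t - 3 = (t + 1)*(t - 3)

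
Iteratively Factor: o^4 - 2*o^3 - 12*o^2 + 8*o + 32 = (o - 4)*(o^3 + 2*o^2 - 4*o - 8) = (o - 4)*(o - 2)*(o^2 + 4*o + 4) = (o - 4)*(o - 2)*(o + 2)*(o + 2)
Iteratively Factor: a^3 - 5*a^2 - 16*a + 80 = (a - 5)*(a^2 - 16) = (a - 5)*(a + 4)*(a - 4)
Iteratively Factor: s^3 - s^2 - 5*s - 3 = (s + 1)*(s^2 - 2*s - 3) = (s - 3)*(s + 1)*(s + 1)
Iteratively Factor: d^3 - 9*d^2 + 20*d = (d)*(d^2 - 9*d + 20) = d*(d - 4)*(d - 5)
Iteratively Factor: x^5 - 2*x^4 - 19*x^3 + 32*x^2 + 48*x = (x - 3)*(x^4 + x^3 - 16*x^2 - 16*x) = (x - 3)*(x + 1)*(x^3 - 16*x) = (x - 3)*(x + 1)*(x + 4)*(x^2 - 4*x) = x*(x - 3)*(x + 1)*(x + 4)*(x - 4)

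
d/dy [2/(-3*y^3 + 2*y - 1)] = 2*(9*y^2 - 2)/(3*y^3 - 2*y + 1)^2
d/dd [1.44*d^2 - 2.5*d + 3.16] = 2.88*d - 2.5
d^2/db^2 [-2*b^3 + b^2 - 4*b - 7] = 2 - 12*b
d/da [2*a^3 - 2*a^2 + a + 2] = 6*a^2 - 4*a + 1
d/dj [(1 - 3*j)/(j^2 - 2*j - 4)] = (3*j^2 - 2*j + 14)/(j^4 - 4*j^3 - 4*j^2 + 16*j + 16)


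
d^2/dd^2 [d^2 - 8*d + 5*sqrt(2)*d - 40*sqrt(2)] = 2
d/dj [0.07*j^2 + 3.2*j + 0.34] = 0.14*j + 3.2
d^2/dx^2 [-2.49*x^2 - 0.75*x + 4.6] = -4.98000000000000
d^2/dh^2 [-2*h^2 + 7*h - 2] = -4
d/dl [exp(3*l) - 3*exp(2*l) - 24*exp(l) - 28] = 3*(exp(2*l) - 2*exp(l) - 8)*exp(l)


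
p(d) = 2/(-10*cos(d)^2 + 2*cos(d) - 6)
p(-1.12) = -0.28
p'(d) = 2*(-20*sin(d)*cos(d) + 2*sin(d))/(-10*cos(d)^2 + 2*cos(d) - 6)^2 = (1 - 10*cos(d))*sin(d)/(5*sin(d)^2 + cos(d) - 8)^2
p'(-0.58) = 0.13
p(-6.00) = -0.15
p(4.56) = -0.31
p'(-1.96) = -0.26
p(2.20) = -0.19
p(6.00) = -0.15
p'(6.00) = 0.05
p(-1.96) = -0.24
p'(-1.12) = 0.24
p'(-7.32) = 0.25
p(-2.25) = -0.18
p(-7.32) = -0.26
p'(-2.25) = -0.18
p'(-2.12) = -0.22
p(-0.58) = -0.18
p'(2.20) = 0.20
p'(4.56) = -0.23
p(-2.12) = -0.20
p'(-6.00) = -0.05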